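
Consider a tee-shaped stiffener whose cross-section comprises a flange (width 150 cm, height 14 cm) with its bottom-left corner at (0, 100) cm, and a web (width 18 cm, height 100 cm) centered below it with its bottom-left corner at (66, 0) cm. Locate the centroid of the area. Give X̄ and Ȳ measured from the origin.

X̄ = 75.00 cm, Ȳ = 80.69 cm

web: A = 18 × 100 = 1800.00, centroid at (75.00, 50.00).
flange: A = 150 × 14 = 2100.00, centroid at (75.00, 107.00).
ΣA = 3900.00 cm²
ΣAX̄ = (1800.00)(75.00) + (2100.00)(75.00) = 292500.00 cm³
ΣAȲ = (1800.00)(50.00) + (2100.00)(107.00) = 314700.00 cm³
X̄ = 292500.00 / 3900.00 = 75.00 cm
Ȳ = 314700.00 / 3900.00 = 80.69 cm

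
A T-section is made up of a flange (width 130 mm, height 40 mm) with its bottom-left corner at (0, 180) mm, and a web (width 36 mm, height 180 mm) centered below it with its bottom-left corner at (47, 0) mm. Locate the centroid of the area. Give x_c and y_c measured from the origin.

x_c = 65.00 mm, y_c = 138.97 mm

web: A = 36 × 180 = 6480.00, centroid at (65.00, 90.00).
flange: A = 130 × 40 = 5200.00, centroid at (65.00, 200.00).
ΣA = 11680.00 mm²
ΣAx_c = (6480.00)(65.00) + (5200.00)(65.00) = 759200.00 mm³
ΣAy_c = (6480.00)(90.00) + (5200.00)(200.00) = 1623200.00 mm³
x_c = 759200.00 / 11680.00 = 65.00 mm
y_c = 1623200.00 / 11680.00 = 138.97 mm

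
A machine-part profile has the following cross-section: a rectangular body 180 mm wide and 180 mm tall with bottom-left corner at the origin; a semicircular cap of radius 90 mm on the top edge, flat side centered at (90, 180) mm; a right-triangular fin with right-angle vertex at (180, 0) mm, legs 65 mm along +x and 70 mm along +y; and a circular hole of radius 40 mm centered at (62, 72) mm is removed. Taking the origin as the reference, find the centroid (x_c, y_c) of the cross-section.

Part | A | x̄ᵢ | ȳᵢ | A·x̄ᵢ | A·ȳᵢ
rectangular body | 32400.00 | 90.00 | 90.00 | 2916000.00 | 2916000.00
semicircular top | 12723.45 | 90.00 | 218.20 | 1145110.52 | 2776221.04
triangular fin | 2275.00 | 201.67 | 23.33 | 458791.67 | 53083.33
hole | -5026.55 | 62.00 | 72.00 | -311645.99 | -361911.47
Σ | 42371.90 |  |  | 4208256.20 | 5383392.90
x_c = 4208256.20 / 42371.90 = 99.32 mm
y_c = 5383392.90 / 42371.90 = 127.05 mm

x_c = 99.32 mm, y_c = 127.05 mm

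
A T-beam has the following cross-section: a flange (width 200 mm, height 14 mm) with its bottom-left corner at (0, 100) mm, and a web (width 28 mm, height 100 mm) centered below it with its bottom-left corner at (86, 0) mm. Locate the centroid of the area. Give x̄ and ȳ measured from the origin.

x̄ = 100.00 mm, ȳ = 78.50 mm

web: A = 28 × 100 = 2800.00, centroid at (100.00, 50.00).
flange: A = 200 × 14 = 2800.00, centroid at (100.00, 107.00).
ΣA = 5600.00 mm², ΣAx̄ = 560000.00 mm³, ΣAȳ = 439600.00 mm³.
x̄ = 560000.00/5600.00 = 100.00 mm; ȳ = 439600.00/5600.00 = 78.50 mm.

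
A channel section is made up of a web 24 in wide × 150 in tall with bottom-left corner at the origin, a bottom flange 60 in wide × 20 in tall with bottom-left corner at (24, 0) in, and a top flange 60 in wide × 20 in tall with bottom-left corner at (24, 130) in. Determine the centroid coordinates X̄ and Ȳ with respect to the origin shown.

web: A = 24 × 150 = 3600.00, centroid at (12.00, 75.00).
bottom flange: A = 60 × 20 = 1200.00, centroid at (54.00, 10.00).
top flange: A = 60 × 20 = 1200.00, centroid at (54.00, 140.00).
ΣA = 6000.00 in²
ΣAX̄ = (3600.00)(12.00) + (1200.00)(54.00) + (1200.00)(54.00) = 172800.00 in³
ΣAȲ = (3600.00)(75.00) + (1200.00)(10.00) + (1200.00)(140.00) = 450000.00 in³
X̄ = 172800.00 / 6000.00 = 28.80 in
Ȳ = 450000.00 / 6000.00 = 75.00 in

X̄ = 28.80 in, Ȳ = 75.00 in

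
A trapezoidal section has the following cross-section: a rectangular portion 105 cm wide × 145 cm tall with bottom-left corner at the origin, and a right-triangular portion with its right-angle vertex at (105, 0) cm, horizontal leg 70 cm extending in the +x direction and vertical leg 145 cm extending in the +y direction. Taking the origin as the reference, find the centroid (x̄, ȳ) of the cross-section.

rectangular portion: A = 105 × 145 = 15225.00, centroid at (52.50, 72.50).
triangular portion: A = ½·70·145 = 5075.00, centroid at (128.33, 48.33).
ΣA = 20300.00 cm², ΣAx̄ = 1450604.17 cm³, ΣAȳ = 1349104.17 cm³.
x̄ = 1450604.17/20300.00 = 71.46 cm; ȳ = 1349104.17/20300.00 = 66.46 cm.

x̄ = 71.46 cm, ȳ = 66.46 cm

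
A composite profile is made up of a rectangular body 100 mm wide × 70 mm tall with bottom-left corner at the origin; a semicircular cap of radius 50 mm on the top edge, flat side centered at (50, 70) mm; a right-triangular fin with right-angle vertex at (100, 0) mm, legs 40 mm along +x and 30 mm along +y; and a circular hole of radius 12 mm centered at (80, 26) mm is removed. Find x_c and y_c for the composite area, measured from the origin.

rectangular body: A = 100 × 70 = 7000.00, centroid at (50.00, 35.00).
semicircular top: A = ½π·50² = 3926.99, centroid at (50.00, 91.22).
triangular fin: A = ½·40·30 = 600.00, centroid at (113.33, 10.00).
hole: A = −π·12² = -452.39, centroid at (80.00, 26.00).
ΣA = 11074.60 mm²
ΣAx_c = (7000.00)(50.00) + (3926.99)(50.00) + (600.00)(113.33) + (-452.39)(80.00) = 578158.39 mm³
ΣAy_c = (7000.00)(35.00) + (3926.99)(91.22) + (600.00)(10.00) + (-452.39)(26.00) = 597460.57 mm³
x_c = 578158.39 / 11074.60 = 52.21 mm
y_c = 597460.57 / 11074.60 = 53.95 mm

x_c = 52.21 mm, y_c = 53.95 mm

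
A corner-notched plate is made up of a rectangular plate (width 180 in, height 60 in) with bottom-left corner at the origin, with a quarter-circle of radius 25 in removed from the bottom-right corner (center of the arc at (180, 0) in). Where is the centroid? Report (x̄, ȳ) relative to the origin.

plate: A = 180 × 60 = 10800.00, centroid at (90.00, 30.00).
removed quarter-circle: A = −¼π·25² = -490.87, centroid at (169.39, 10.61).
ΣA = 10309.13 in², ΣAx̄ = 888851.04 in³, ΣAȳ = 318791.67 in³.
x̄ = 888851.04/10309.13 = 86.22 in; ȳ = 318791.67/10309.13 = 30.92 in.

x̄ = 86.22 in, ȳ = 30.92 in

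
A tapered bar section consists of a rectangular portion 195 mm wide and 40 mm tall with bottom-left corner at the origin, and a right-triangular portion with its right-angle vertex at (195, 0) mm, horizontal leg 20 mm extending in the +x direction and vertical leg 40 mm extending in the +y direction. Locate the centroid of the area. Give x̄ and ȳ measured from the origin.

x̄ = 102.58 mm, ȳ = 19.67 mm

rectangular portion: A = 195 × 40 = 7800.00, centroid at (97.50, 20.00).
triangular portion: A = ½·20·40 = 400.00, centroid at (201.67, 13.33).
ΣA = 8200.00 mm², ΣAx̄ = 841166.67 mm³, ΣAȳ = 161333.33 mm³.
x̄ = 841166.67/8200.00 = 102.58 mm; ȳ = 161333.33/8200.00 = 19.67 mm.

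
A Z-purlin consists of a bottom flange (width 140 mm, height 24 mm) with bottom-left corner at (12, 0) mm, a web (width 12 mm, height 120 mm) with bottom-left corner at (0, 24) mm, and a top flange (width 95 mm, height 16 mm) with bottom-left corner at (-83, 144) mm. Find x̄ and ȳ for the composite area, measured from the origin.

x̄ = 36.42 mm, ȳ = 62.08 mm

Part | A | x̄ᵢ | ȳᵢ | A·x̄ᵢ | A·ȳᵢ
bottom flange | 3360.00 | 82.00 | 12.00 | 275520.00 | 40320.00
web | 1440.00 | 6.00 | 84.00 | 8640.00 | 120960.00
top flange | 1520.00 | -35.50 | 152.00 | -53960.00 | 231040.00
Σ | 6320.00 |  |  | 230200.00 | 392320.00
x̄ = 230200.00 / 6320.00 = 36.42 mm
ȳ = 392320.00 / 6320.00 = 62.08 mm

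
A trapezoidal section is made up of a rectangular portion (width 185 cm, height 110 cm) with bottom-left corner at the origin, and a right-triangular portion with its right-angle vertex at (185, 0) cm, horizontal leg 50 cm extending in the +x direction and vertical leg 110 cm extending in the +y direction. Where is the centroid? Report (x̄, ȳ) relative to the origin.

x̄ = 105.50 cm, ȳ = 52.82 cm

rectangular portion: A = 185 × 110 = 20350.00, centroid at (92.50, 55.00).
triangular portion: A = ½·50·110 = 2750.00, centroid at (201.67, 36.67).
ΣA = 23100.00 cm², ΣAx̄ = 2436958.33 cm³, ΣAȳ = 1220083.33 cm³.
x̄ = 2436958.33/23100.00 = 105.50 cm; ȳ = 1220083.33/23100.00 = 52.82 cm.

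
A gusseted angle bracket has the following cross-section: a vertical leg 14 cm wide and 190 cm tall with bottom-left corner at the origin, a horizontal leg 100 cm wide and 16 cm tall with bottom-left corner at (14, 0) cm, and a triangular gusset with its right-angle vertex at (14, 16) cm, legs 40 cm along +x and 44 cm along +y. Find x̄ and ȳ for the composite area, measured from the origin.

x̄ = 28.22 cm, ȳ = 56.90 cm

vertical leg: A = 14 × 190 = 2660.00, centroid at (7.00, 95.00).
horizontal leg: A = 100 × 16 = 1600.00, centroid at (64.00, 8.00).
gusset: A = ½·40·44 = 880.00, centroid at (27.33, 30.67).
ΣA = 5140.00 cm²
ΣAx̄ = (2660.00)(7.00) + (1600.00)(64.00) + (880.00)(27.33) = 145073.33 cm³
ΣAȳ = (2660.00)(95.00) + (1600.00)(8.00) + (880.00)(30.67) = 292486.67 cm³
x̄ = 145073.33 / 5140.00 = 28.22 cm
ȳ = 292486.67 / 5140.00 = 56.90 cm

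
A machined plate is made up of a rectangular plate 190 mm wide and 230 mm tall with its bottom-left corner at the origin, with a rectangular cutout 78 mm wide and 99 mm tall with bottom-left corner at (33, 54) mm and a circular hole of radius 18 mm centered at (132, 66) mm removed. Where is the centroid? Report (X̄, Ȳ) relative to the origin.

X̄ = 99.00 mm, Ȳ = 118.97 mm

plate: A = 190 × 230 = 43700.00, centroid at (95.00, 115.00).
hole 1: A = −(78 × 99) = -7722.00, centroid at (72.00, 103.50).
hole 2: A = −π·18² = -1017.88, centroid at (132.00, 66.00).
ΣA = 34960.12 mm², ΣAX̄ = 3461156.37 mm³, ΣAȲ = 4159093.18 mm³.
X̄ = 3461156.37/34960.12 = 99.00 mm; Ȳ = 4159093.18/34960.12 = 118.97 mm.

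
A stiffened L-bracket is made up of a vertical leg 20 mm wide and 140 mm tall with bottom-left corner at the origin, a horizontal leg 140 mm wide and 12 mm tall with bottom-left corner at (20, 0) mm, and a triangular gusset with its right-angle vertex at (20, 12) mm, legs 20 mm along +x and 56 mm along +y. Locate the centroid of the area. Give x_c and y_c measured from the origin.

vertical leg: A = 20 × 140 = 2800.00, centroid at (10.00, 70.00).
horizontal leg: A = 140 × 12 = 1680.00, centroid at (90.00, 6.00).
gusset: A = ½·20·56 = 560.00, centroid at (26.67, 30.67).
ΣA = 5040.00 mm², ΣAx_c = 194133.33 mm³, ΣAy_c = 223253.33 mm³.
x_c = 194133.33/5040.00 = 38.52 mm; y_c = 223253.33/5040.00 = 44.30 mm.

x_c = 38.52 mm, y_c = 44.30 mm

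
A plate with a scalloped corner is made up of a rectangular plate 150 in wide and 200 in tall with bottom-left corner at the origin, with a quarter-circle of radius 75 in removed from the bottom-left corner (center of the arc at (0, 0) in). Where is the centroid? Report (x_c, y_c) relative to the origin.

plate: A = 150 × 200 = 30000.00, centroid at (75.00, 100.00).
removed quarter-circle: A = −¼π·75² = -4417.86, centroid at (31.83, 31.83).
ΣA = 25582.14 in², ΣAx_c = 2109375.00 in³, ΣAy_c = 2859375.00 in³.
x_c = 2109375.00/25582.14 = 82.46 in; y_c = 2859375.00/25582.14 = 111.77 in.

x_c = 82.46 in, y_c = 111.77 in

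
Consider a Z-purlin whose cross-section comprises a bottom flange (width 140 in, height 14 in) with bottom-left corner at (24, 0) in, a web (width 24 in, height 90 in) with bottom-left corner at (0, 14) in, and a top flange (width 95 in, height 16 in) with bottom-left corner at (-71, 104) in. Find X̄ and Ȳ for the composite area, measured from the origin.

X̄ = 30.93 in, Ȳ = 55.21 in

bottom flange: A = 140 × 14 = 1960.00, centroid at (94.00, 7.00).
web: A = 24 × 90 = 2160.00, centroid at (12.00, 59.00).
top flange: A = 95 × 16 = 1520.00, centroid at (-23.50, 112.00).
ΣA = 5640.00 in², ΣAX̄ = 174440.00 in³, ΣAȲ = 311400.00 in³.
X̄ = 174440.00/5640.00 = 30.93 in; Ȳ = 311400.00/5640.00 = 55.21 in.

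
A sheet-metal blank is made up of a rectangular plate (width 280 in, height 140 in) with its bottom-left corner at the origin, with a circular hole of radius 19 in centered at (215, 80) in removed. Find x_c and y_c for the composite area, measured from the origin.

x_c = 137.77 in, y_c = 69.70 in

plate: A = 280 × 140 = 39200.00, centroid at (140.00, 70.00).
hole: A = −π·19² = -1134.11, centroid at (215.00, 80.00).
ΣA = 38065.89 in²
ΣAx_c = (39200.00)(140.00) + (-1134.11)(215.00) = 5244165.29 in³
ΣAy_c = (39200.00)(70.00) + (-1134.11)(80.00) = 2653270.80 in³
x_c = 5244165.29 / 38065.89 = 137.77 in
y_c = 2653270.80 / 38065.89 = 69.70 in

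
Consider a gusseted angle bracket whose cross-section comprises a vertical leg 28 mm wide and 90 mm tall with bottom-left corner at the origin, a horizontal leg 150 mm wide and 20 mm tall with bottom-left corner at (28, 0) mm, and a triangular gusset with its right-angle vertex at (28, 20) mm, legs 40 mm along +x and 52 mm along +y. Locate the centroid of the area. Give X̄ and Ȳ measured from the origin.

Part | A | x̄ᵢ | ȳᵢ | A·x̄ᵢ | A·ȳᵢ
vertical leg | 2520.00 | 14.00 | 45.00 | 35280.00 | 113400.00
horizontal leg | 3000.00 | 103.00 | 10.00 | 309000.00 | 30000.00
gusset | 1040.00 | 41.33 | 37.33 | 42986.67 | 38826.67
Σ | 6560.00 |  |  | 387266.67 | 182226.67
X̄ = 387266.67 / 6560.00 = 59.03 mm
Ȳ = 182226.67 / 6560.00 = 27.78 mm

X̄ = 59.03 mm, Ȳ = 27.78 mm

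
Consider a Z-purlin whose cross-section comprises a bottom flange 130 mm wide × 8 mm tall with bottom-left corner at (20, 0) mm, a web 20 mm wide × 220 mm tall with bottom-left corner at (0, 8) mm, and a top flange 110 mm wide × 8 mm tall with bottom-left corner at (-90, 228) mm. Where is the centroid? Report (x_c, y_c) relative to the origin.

bottom flange: A = 130 × 8 = 1040.00, centroid at (85.00, 4.00).
web: A = 20 × 220 = 4400.00, centroid at (10.00, 118.00).
top flange: A = 110 × 8 = 880.00, centroid at (-35.00, 232.00).
ΣA = 6320.00 mm², ΣAx_c = 101600.00 mm³, ΣAy_c = 727520.00 mm³.
x_c = 101600.00/6320.00 = 16.08 mm; y_c = 727520.00/6320.00 = 115.11 mm.

x_c = 16.08 mm, y_c = 115.11 mm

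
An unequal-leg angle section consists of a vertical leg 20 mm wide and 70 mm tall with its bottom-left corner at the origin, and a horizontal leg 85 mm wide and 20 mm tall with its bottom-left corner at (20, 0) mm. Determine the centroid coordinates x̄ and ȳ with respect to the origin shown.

Part | A | x̄ᵢ | ȳᵢ | A·x̄ᵢ | A·ȳᵢ
vertical leg | 1400.00 | 10.00 | 35.00 | 14000.00 | 49000.00
horizontal leg | 1700.00 | 62.50 | 10.00 | 106250.00 | 17000.00
Σ | 3100.00 |  |  | 120250.00 | 66000.00
x̄ = 120250.00 / 3100.00 = 38.79 mm
ȳ = 66000.00 / 3100.00 = 21.29 mm

x̄ = 38.79 mm, ȳ = 21.29 mm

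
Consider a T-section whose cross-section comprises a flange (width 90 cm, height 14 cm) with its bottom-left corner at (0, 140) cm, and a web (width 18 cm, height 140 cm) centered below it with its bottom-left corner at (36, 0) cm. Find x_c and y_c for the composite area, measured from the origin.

Part | A | x̄ᵢ | ȳᵢ | A·x̄ᵢ | A·ȳᵢ
web | 2520.00 | 45.00 | 70.00 | 113400.00 | 176400.00
flange | 1260.00 | 45.00 | 147.00 | 56700.00 | 185220.00
Σ | 3780.00 |  |  | 170100.00 | 361620.00
x_c = 170100.00 / 3780.00 = 45.00 cm
y_c = 361620.00 / 3780.00 = 95.67 cm

x_c = 45.00 cm, y_c = 95.67 cm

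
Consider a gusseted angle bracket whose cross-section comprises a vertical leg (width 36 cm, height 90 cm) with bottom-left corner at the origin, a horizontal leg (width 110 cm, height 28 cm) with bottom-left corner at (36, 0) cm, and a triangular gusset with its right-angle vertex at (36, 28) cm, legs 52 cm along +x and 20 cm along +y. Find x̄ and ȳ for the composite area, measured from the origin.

x̄ = 53.56 cm, ȳ = 30.26 cm

vertical leg: A = 36 × 90 = 3240.00, centroid at (18.00, 45.00).
horizontal leg: A = 110 × 28 = 3080.00, centroid at (91.00, 14.00).
gusset: A = ½·52·20 = 520.00, centroid at (53.33, 34.67).
ΣA = 6840.00 cm², ΣAx̄ = 366333.33 cm³, ΣAȳ = 206946.67 cm³.
x̄ = 366333.33/6840.00 = 53.56 cm; ȳ = 206946.67/6840.00 = 30.26 cm.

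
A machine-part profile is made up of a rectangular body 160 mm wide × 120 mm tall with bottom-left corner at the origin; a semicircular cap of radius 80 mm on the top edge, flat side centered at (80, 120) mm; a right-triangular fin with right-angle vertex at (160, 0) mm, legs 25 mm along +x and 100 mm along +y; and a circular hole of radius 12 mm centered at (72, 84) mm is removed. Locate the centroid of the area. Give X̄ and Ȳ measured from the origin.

Part | A | x̄ᵢ | ȳᵢ | A·x̄ᵢ | A·ȳᵢ
rectangular body | 19200.00 | 80.00 | 60.00 | 1536000.00 | 1152000.00
semicircular top | 10053.10 | 80.00 | 153.95 | 804247.72 | 1547704.91
triangular fin | 1250.00 | 168.33 | 33.33 | 210416.67 | 41666.67
hole | -452.39 | 72.00 | 84.00 | -32572.03 | -38000.70
Σ | 30050.71 |  |  | 2518092.35 | 2703370.87
X̄ = 2518092.35 / 30050.71 = 83.79 mm
Ȳ = 2703370.87 / 30050.71 = 89.96 mm

X̄ = 83.79 mm, Ȳ = 89.96 mm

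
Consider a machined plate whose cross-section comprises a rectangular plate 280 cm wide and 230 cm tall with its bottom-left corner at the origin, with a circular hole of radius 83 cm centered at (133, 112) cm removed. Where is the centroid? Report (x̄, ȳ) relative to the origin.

x̄ = 143.54 cm, ȳ = 116.52 cm

Part | A | x̄ᵢ | ȳᵢ | A·x̄ᵢ | A·ȳᵢ
plate | 64400.00 | 140.00 | 115.00 | 9016000.00 | 7406000.00
hole | -21642.43 | 133.00 | 112.00 | -2878443.43 | -2423952.36
Σ | 42757.57 |  |  | 6137556.57 | 4982047.64
x̄ = 6137556.57 / 42757.57 = 143.54 cm
ȳ = 4982047.64 / 42757.57 = 116.52 cm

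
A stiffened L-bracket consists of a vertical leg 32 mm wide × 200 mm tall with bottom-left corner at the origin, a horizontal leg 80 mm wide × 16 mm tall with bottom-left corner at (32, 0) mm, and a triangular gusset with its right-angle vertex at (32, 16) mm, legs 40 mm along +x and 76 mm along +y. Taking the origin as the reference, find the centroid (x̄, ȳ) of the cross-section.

x̄ = 28.64 mm, ȳ = 77.51 mm

vertical leg: A = 32 × 200 = 6400.00, centroid at (16.00, 100.00).
horizontal leg: A = 80 × 16 = 1280.00, centroid at (72.00, 8.00).
gusset: A = ½·40·76 = 1520.00, centroid at (45.33, 41.33).
ΣA = 9200.00 mm²
ΣAx̄ = (6400.00)(16.00) + (1280.00)(72.00) + (1520.00)(45.33) = 263466.67 mm³
ΣAȳ = (6400.00)(100.00) + (1280.00)(8.00) + (1520.00)(41.33) = 713066.67 mm³
x̄ = 263466.67 / 9200.00 = 28.64 mm
ȳ = 713066.67 / 9200.00 = 77.51 mm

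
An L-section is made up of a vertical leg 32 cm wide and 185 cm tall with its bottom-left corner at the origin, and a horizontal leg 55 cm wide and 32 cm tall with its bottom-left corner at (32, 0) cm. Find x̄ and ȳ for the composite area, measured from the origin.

vertical leg: A = 32 × 185 = 5920.00, centroid at (16.00, 92.50).
horizontal leg: A = 55 × 32 = 1760.00, centroid at (59.50, 16.00).
ΣA = 7680.00 cm², ΣAx̄ = 199440.00 cm³, ΣAȳ = 575760.00 cm³.
x̄ = 199440.00/7680.00 = 25.97 cm; ȳ = 575760.00/7680.00 = 74.97 cm.

x̄ = 25.97 cm, ȳ = 74.97 cm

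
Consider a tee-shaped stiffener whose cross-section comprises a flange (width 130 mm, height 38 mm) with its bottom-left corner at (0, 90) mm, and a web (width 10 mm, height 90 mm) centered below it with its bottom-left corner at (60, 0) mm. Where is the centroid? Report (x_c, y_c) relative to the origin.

Part | A | x̄ᵢ | ȳᵢ | A·x̄ᵢ | A·ȳᵢ
web | 900.00 | 65.00 | 45.00 | 58500.00 | 40500.00
flange | 4940.00 | 65.00 | 109.00 | 321100.00 | 538460.00
Σ | 5840.00 |  |  | 379600.00 | 578960.00
x_c = 379600.00 / 5840.00 = 65.00 mm
y_c = 578960.00 / 5840.00 = 99.14 mm

x_c = 65.00 mm, y_c = 99.14 mm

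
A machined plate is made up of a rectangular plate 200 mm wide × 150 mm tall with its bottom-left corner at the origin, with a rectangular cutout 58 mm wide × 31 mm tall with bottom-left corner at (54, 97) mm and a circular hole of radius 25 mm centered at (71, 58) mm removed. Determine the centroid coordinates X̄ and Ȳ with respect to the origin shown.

Part | A | x̄ᵢ | ȳᵢ | A·x̄ᵢ | A·ȳᵢ
plate | 30000.00 | 100.00 | 75.00 | 3000000.00 | 2250000.00
hole 1 | -1798.00 | 83.00 | 112.50 | -149234.00 | -202275.00
hole 2 | -1963.50 | 71.00 | 58.00 | -139408.17 | -113882.73
Σ | 26238.50 |  |  | 2711357.83 | 1933842.27
X̄ = 2711357.83 / 26238.50 = 103.34 mm
Ȳ = 1933842.27 / 26238.50 = 73.70 mm

X̄ = 103.34 mm, Ȳ = 73.70 mm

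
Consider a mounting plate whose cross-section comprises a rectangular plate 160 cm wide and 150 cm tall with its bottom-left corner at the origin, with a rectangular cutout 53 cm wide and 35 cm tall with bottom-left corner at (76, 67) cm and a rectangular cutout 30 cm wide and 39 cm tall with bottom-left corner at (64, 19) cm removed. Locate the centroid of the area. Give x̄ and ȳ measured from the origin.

plate: A = 160 × 150 = 24000.00, centroid at (80.00, 75.00).
hole 1: A = −(53 × 35) = -1855.00, centroid at (102.50, 84.50).
hole 2: A = −(30 × 39) = -1170.00, centroid at (79.00, 38.50).
ΣA = 20975.00 cm²
ΣAx̄ = (24000.00)(80.00) + (-1855.00)(102.50) + (-1170.00)(79.00) = 1637432.50 cm³
ΣAȳ = (24000.00)(75.00) + (-1855.00)(84.50) + (-1170.00)(38.50) = 1598207.50 cm³
x̄ = 1637432.50 / 20975.00 = 78.07 cm
ȳ = 1598207.50 / 20975.00 = 76.20 cm

x̄ = 78.07 cm, ȳ = 76.20 cm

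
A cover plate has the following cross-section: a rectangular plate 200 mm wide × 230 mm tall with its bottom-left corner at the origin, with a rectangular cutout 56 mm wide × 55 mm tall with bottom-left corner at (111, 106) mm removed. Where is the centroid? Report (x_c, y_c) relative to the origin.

x_c = 97.20 mm, y_c = 113.67 mm

Part | A | x̄ᵢ | ȳᵢ | A·x̄ᵢ | A·ȳᵢ
plate | 46000.00 | 100.00 | 115.00 | 4600000.00 | 5290000.00
hole | -3080.00 | 139.00 | 133.50 | -428120.00 | -411180.00
Σ | 42920.00 |  |  | 4171880.00 | 4878820.00
x_c = 4171880.00 / 42920.00 = 97.20 mm
y_c = 4878820.00 / 42920.00 = 113.67 mm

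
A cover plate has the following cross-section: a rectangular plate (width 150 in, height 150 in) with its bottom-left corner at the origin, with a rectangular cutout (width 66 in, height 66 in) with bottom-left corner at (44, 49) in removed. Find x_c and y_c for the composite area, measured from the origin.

x_c = 74.52 in, y_c = 73.32 in

plate: A = 150 × 150 = 22500.00, centroid at (75.00, 75.00).
hole: A = −(66 × 66) = -4356.00, centroid at (77.00, 82.00).
ΣA = 18144.00 in², ΣAx_c = 1352088.00 in³, ΣAy_c = 1330308.00 in³.
x_c = 1352088.00/18144.00 = 74.52 in; y_c = 1330308.00/18144.00 = 73.32 in.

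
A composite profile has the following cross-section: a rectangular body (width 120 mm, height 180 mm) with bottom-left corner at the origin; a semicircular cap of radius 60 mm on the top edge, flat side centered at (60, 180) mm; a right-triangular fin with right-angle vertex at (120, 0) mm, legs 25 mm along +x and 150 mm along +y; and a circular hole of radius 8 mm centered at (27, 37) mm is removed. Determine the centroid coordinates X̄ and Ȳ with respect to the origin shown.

X̄ = 64.66 mm, Ȳ = 110.35 mm

rectangular body: A = 120 × 180 = 21600.00, centroid at (60.00, 90.00).
semicircular top: A = ½π·60² = 5654.87, centroid at (60.00, 205.46).
triangular fin: A = ½·25·150 = 1875.00, centroid at (128.33, 50.00).
hole: A = −π·8² = -201.06, centroid at (27.00, 37.00).
ΣA = 28928.80 mm²
ΣAX̄ = (21600.00)(60.00) + (5654.87)(60.00) + (1875.00)(128.33) + (-201.06)(27.00) = 1870488.33 mm³
ΣAȲ = (21600.00)(90.00) + (5654.87)(205.46) + (1875.00)(50.00) + (-201.06)(37.00) = 3192186.73 mm³
X̄ = 1870488.33 / 28928.80 = 64.66 mm
Ȳ = 3192186.73 / 28928.80 = 110.35 mm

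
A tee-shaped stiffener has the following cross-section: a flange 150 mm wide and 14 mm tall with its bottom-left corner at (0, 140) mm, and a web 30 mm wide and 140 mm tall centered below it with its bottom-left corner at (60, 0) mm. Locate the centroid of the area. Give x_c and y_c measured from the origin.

web: A = 30 × 140 = 4200.00, centroid at (75.00, 70.00).
flange: A = 150 × 14 = 2100.00, centroid at (75.00, 147.00).
ΣA = 6300.00 mm², ΣAx_c = 472500.00 mm³, ΣAy_c = 602700.00 mm³.
x_c = 472500.00/6300.00 = 75.00 mm; y_c = 602700.00/6300.00 = 95.67 mm.

x_c = 75.00 mm, y_c = 95.67 mm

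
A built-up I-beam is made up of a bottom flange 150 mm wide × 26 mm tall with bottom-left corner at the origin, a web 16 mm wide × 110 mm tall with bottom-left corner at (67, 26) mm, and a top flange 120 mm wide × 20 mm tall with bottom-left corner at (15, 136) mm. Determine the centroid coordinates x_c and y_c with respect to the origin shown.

bottom flange: A = 150 × 26 = 3900.00, centroid at (75.00, 13.00).
web: A = 16 × 110 = 1760.00, centroid at (75.00, 81.00).
top flange: A = 120 × 20 = 2400.00, centroid at (75.00, 146.00).
ΣA = 8060.00 mm²
ΣAx_c = (3900.00)(75.00) + (1760.00)(75.00) + (2400.00)(75.00) = 604500.00 mm³
ΣAy_c = (3900.00)(13.00) + (1760.00)(81.00) + (2400.00)(146.00) = 543660.00 mm³
x_c = 604500.00 / 8060.00 = 75.00 mm
y_c = 543660.00 / 8060.00 = 67.45 mm

x_c = 75.00 mm, y_c = 67.45 mm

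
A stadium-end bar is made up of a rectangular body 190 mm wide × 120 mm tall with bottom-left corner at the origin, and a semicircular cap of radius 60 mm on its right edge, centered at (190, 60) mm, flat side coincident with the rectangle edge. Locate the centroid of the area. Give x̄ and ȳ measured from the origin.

x̄ = 118.94 mm, ȳ = 60.00 mm

rectangular body: A = 190 × 120 = 22800.00, centroid at (95.00, 60.00).
semicircular end: A = ½π·60² = 5654.87, centroid at (215.46, 60.00).
ΣA = 28454.87 mm²
ΣAx̄ = (22800.00)(95.00) + (5654.87)(215.46) = 3384424.69 mm³
ΣAȳ = (22800.00)(60.00) + (5654.87)(60.00) = 1707292.01 mm³
x̄ = 3384424.69 / 28454.87 = 118.94 mm
ȳ = 1707292.01 / 28454.87 = 60.00 mm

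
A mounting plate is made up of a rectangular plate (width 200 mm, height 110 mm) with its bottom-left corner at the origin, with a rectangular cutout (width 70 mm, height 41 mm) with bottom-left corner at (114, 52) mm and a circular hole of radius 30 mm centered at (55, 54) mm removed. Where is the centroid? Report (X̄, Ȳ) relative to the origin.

X̄ = 99.18 mm, Ȳ = 52.09 mm

plate: A = 200 × 110 = 22000.00, centroid at (100.00, 55.00).
hole 1: A = −(70 × 41) = -2870.00, centroid at (149.00, 72.50).
hole 2: A = −π·30² = -2827.43, centroid at (55.00, 54.00).
ΣA = 16302.57 mm²
ΣAX̄ = (22000.00)(100.00) + (-2870.00)(149.00) + (-2827.43)(55.00) = 1616861.16 mm³
ΣAȲ = (22000.00)(55.00) + (-2870.00)(72.50) + (-2827.43)(54.00) = 849243.60 mm³
X̄ = 1616861.16 / 16302.57 = 99.18 mm
Ȳ = 849243.60 / 16302.57 = 52.09 mm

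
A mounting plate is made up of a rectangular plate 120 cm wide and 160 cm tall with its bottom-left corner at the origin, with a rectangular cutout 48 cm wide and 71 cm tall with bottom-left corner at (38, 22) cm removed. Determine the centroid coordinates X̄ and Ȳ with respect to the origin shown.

X̄ = 59.57 cm, Ȳ = 84.86 cm

Part | A | x̄ᵢ | ȳᵢ | A·x̄ᵢ | A·ȳᵢ
plate | 19200.00 | 60.00 | 80.00 | 1152000.00 | 1536000.00
hole | -3408.00 | 62.00 | 57.50 | -211296.00 | -195960.00
Σ | 15792.00 |  |  | 940704.00 | 1340040.00
X̄ = 940704.00 / 15792.00 = 59.57 cm
Ȳ = 1340040.00 / 15792.00 = 84.86 cm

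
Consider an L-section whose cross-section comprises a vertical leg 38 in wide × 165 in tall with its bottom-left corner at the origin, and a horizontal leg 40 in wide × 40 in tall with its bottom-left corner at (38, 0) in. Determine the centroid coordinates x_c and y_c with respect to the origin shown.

vertical leg: A = 38 × 165 = 6270.00, centroid at (19.00, 82.50).
horizontal leg: A = 40 × 40 = 1600.00, centroid at (58.00, 20.00).
ΣA = 7870.00 in²
ΣAx_c = (6270.00)(19.00) + (1600.00)(58.00) = 211930.00 in³
ΣAy_c = (6270.00)(82.50) + (1600.00)(20.00) = 549275.00 in³
x_c = 211930.00 / 7870.00 = 26.93 in
y_c = 549275.00 / 7870.00 = 69.79 in

x_c = 26.93 in, y_c = 69.79 in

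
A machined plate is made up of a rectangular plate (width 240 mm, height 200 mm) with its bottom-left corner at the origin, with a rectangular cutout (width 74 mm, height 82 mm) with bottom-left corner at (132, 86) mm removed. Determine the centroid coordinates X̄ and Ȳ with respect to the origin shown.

Part | A | x̄ᵢ | ȳᵢ | A·x̄ᵢ | A·ȳᵢ
plate | 48000.00 | 120.00 | 100.00 | 5760000.00 | 4800000.00
hole | -6068.00 | 169.00 | 127.00 | -1025492.00 | -770636.00
Σ | 41932.00 |  |  | 4734508.00 | 4029364.00
X̄ = 4734508.00 / 41932.00 = 112.91 mm
Ȳ = 4029364.00 / 41932.00 = 96.09 mm

X̄ = 112.91 mm, Ȳ = 96.09 mm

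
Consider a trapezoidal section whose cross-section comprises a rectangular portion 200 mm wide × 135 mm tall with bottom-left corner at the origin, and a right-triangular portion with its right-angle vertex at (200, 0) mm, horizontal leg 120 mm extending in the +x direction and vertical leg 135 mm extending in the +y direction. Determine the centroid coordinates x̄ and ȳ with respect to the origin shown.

Part | A | x̄ᵢ | ȳᵢ | A·x̄ᵢ | A·ȳᵢ
rectangular portion | 27000.00 | 100.00 | 67.50 | 2700000.00 | 1822500.00
triangular portion | 8100.00 | 240.00 | 45.00 | 1944000.00 | 364500.00
Σ | 35100.00 |  |  | 4644000.00 | 2187000.00
x̄ = 4644000.00 / 35100.00 = 132.31 mm
ȳ = 2187000.00 / 35100.00 = 62.31 mm

x̄ = 132.31 mm, ȳ = 62.31 mm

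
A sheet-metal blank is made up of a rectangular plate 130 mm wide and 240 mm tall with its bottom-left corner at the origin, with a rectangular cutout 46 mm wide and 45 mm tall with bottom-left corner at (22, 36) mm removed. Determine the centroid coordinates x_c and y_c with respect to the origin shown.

Part | A | x̄ᵢ | ȳᵢ | A·x̄ᵢ | A·ȳᵢ
plate | 31200.00 | 65.00 | 120.00 | 2028000.00 | 3744000.00
hole | -2070.00 | 45.00 | 58.50 | -93150.00 | -121095.00
Σ | 29130.00 |  |  | 1934850.00 | 3622905.00
x_c = 1934850.00 / 29130.00 = 66.42 mm
y_c = 3622905.00 / 29130.00 = 124.37 mm

x_c = 66.42 mm, y_c = 124.37 mm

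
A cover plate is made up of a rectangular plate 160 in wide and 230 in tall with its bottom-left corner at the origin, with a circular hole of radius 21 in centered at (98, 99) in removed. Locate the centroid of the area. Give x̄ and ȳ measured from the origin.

x̄ = 79.30 in, ȳ = 115.63 in

plate: A = 160 × 230 = 36800.00, centroid at (80.00, 115.00).
hole: A = −π·21² = -1385.44, centroid at (98.00, 99.00).
ΣA = 35414.56 in²
ΣAx̄ = (36800.00)(80.00) + (-1385.44)(98.00) = 2808226.65 in³
ΣAȳ = (36800.00)(115.00) + (-1385.44)(99.00) = 4094841.21 in³
x̄ = 2808226.65 / 35414.56 = 79.30 in
ȳ = 4094841.21 / 35414.56 = 115.63 in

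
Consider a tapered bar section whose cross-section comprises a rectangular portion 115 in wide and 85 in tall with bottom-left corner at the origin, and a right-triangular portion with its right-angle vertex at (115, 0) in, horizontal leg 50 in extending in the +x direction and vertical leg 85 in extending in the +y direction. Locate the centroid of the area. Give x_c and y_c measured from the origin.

x_c = 70.74 in, y_c = 39.97 in

rectangular portion: A = 115 × 85 = 9775.00, centroid at (57.50, 42.50).
triangular portion: A = ½·50·85 = 2125.00, centroid at (131.67, 28.33).
ΣA = 11900.00 in²
ΣAx_c = (9775.00)(57.50) + (2125.00)(131.67) = 841854.17 in³
ΣAy_c = (9775.00)(42.50) + (2125.00)(28.33) = 475645.83 in³
x_c = 841854.17 / 11900.00 = 70.74 in
y_c = 475645.83 / 11900.00 = 39.97 in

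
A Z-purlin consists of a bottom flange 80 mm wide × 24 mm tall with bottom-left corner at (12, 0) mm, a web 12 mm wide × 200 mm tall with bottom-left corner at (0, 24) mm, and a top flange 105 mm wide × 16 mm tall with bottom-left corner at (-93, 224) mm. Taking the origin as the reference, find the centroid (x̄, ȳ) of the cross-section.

bottom flange: A = 80 × 24 = 1920.00, centroid at (52.00, 12.00).
web: A = 12 × 200 = 2400.00, centroid at (6.00, 124.00).
top flange: A = 105 × 16 = 1680.00, centroid at (-40.50, 232.00).
ΣA = 6000.00 mm², ΣAx̄ = 46200.00 mm³, ΣAȳ = 710400.00 mm³.
x̄ = 46200.00/6000.00 = 7.70 mm; ȳ = 710400.00/6000.00 = 118.40 mm.

x̄ = 7.70 mm, ȳ = 118.40 mm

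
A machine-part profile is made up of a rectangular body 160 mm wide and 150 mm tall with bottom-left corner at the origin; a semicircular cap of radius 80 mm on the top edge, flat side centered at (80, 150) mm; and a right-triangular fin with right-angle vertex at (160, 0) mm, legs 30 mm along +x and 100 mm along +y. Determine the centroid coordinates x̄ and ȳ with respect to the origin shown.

rectangular body: A = 160 × 150 = 24000.00, centroid at (80.00, 75.00).
semicircular top: A = ½π·80² = 10053.10, centroid at (80.00, 183.95).
triangular fin: A = ½·30·100 = 1500.00, centroid at (170.00, 33.33).
ΣA = 35553.10 mm²
ΣAx̄ = (24000.00)(80.00) + (10053.10)(80.00) + (1500.00)(170.00) = 2979247.72 mm³
ΣAȳ = (24000.00)(75.00) + (10053.10)(183.95) + (1500.00)(33.33) = 3699297.81 mm³
x̄ = 2979247.72 / 35553.10 = 83.80 mm
ȳ = 3699297.81 / 35553.10 = 104.05 mm

x̄ = 83.80 mm, ȳ = 104.05 mm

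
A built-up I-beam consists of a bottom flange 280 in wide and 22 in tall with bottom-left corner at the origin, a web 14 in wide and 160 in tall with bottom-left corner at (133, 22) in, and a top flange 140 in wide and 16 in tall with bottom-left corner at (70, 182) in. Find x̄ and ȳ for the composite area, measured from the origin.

x̄ = 140.00 in, ȳ = 67.84 in

Part | A | x̄ᵢ | ȳᵢ | A·x̄ᵢ | A·ȳᵢ
bottom flange | 6160.00 | 140.00 | 11.00 | 862400.00 | 67760.00
web | 2240.00 | 140.00 | 102.00 | 313600.00 | 228480.00
top flange | 2240.00 | 140.00 | 190.00 | 313600.00 | 425600.00
Σ | 10640.00 |  |  | 1489600.00 | 721840.00
x̄ = 1489600.00 / 10640.00 = 140.00 in
ȳ = 721840.00 / 10640.00 = 67.84 in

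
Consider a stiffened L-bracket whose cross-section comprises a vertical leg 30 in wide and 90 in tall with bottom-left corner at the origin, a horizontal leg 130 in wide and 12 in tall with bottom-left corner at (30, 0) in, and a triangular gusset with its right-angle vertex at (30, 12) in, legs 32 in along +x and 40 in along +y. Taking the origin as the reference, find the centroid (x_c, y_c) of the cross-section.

x_c = 43.82 in, y_c = 30.01 in

vertical leg: A = 30 × 90 = 2700.00, centroid at (15.00, 45.00).
horizontal leg: A = 130 × 12 = 1560.00, centroid at (95.00, 6.00).
gusset: A = ½·32·40 = 640.00, centroid at (40.67, 25.33).
ΣA = 4900.00 in²
ΣAx_c = (2700.00)(15.00) + (1560.00)(95.00) + (640.00)(40.67) = 214726.67 in³
ΣAy_c = (2700.00)(45.00) + (1560.00)(6.00) + (640.00)(25.33) = 147073.33 in³
x_c = 214726.67 / 4900.00 = 43.82 in
y_c = 147073.33 / 4900.00 = 30.01 in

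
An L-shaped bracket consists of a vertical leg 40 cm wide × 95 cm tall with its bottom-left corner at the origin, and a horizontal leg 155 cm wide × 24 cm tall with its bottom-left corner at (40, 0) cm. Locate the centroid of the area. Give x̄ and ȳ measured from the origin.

vertical leg: A = 40 × 95 = 3800.00, centroid at (20.00, 47.50).
horizontal leg: A = 155 × 24 = 3720.00, centroid at (117.50, 12.00).
ΣA = 7520.00 cm²
ΣAx̄ = (3800.00)(20.00) + (3720.00)(117.50) = 513100.00 cm³
ΣAȳ = (3800.00)(47.50) + (3720.00)(12.00) = 225140.00 cm³
x̄ = 513100.00 / 7520.00 = 68.23 cm
ȳ = 225140.00 / 7520.00 = 29.94 cm

x̄ = 68.23 cm, ȳ = 29.94 cm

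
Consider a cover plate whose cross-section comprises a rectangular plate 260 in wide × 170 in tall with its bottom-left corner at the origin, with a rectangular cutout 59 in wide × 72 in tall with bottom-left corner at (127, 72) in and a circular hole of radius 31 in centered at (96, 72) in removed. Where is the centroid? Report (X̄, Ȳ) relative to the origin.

X̄ = 129.73 in, Ȳ = 83.42 in

plate: A = 260 × 170 = 44200.00, centroid at (130.00, 85.00).
hole 1: A = −(59 × 72) = -4248.00, centroid at (156.50, 108.00).
hole 2: A = −π·31² = -3019.07, centroid at (96.00, 72.00).
ΣA = 36932.93 in²
ΣAX̄ = (44200.00)(130.00) + (-4248.00)(156.50) + (-3019.07)(96.00) = 4791357.23 in³
ΣAȲ = (44200.00)(85.00) + (-4248.00)(108.00) + (-3019.07)(72.00) = 3080842.92 in³
X̄ = 4791357.23 / 36932.93 = 129.73 in
Ȳ = 3080842.92 / 36932.93 = 83.42 in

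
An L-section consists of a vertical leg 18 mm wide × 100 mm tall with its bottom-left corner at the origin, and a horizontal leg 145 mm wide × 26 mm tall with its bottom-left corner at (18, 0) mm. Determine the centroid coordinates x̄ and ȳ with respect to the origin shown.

x̄ = 64.16 mm, ȳ = 24.96 mm

vertical leg: A = 18 × 100 = 1800.00, centroid at (9.00, 50.00).
horizontal leg: A = 145 × 26 = 3770.00, centroid at (90.50, 13.00).
ΣA = 5570.00 mm²
ΣAx̄ = (1800.00)(9.00) + (3770.00)(90.50) = 357385.00 mm³
ΣAȳ = (1800.00)(50.00) + (3770.00)(13.00) = 139010.00 mm³
x̄ = 357385.00 / 5570.00 = 64.16 mm
ȳ = 139010.00 / 5570.00 = 24.96 mm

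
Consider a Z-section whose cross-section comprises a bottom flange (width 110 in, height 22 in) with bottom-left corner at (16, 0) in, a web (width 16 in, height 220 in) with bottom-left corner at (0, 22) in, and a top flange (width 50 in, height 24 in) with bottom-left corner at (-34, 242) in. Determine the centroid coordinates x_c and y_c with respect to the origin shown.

bottom flange: A = 110 × 22 = 2420.00, centroid at (71.00, 11.00).
web: A = 16 × 220 = 3520.00, centroid at (8.00, 132.00).
top flange: A = 50 × 24 = 1200.00, centroid at (-9.00, 254.00).
ΣA = 7140.00 in², ΣAx_c = 189180.00 in³, ΣAy_c = 796060.00 in³.
x_c = 189180.00/7140.00 = 26.50 in; y_c = 796060.00/7140.00 = 111.49 in.

x_c = 26.50 in, y_c = 111.49 in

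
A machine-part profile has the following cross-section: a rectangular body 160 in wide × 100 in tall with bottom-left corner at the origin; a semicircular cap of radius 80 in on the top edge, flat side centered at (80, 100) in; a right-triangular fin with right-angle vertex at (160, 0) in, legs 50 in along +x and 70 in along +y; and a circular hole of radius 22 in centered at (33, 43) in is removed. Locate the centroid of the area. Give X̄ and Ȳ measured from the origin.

rectangular body: A = 160 × 100 = 16000.00, centroid at (80.00, 50.00).
semicircular top: A = ½π·80² = 10053.10, centroid at (80.00, 133.95).
triangular fin: A = ½·50·70 = 1750.00, centroid at (176.67, 23.33).
hole: A = −π·22² = -1520.53, centroid at (33.00, 43.00).
ΣA = 26282.57 in², ΣAX̄ = 2343236.87 in³, ΣAȲ = 2122093.49 in³.
X̄ = 2343236.87/26282.57 = 89.16 in; Ȳ = 2122093.49/26282.57 = 80.74 in.

X̄ = 89.16 in, Ȳ = 80.74 in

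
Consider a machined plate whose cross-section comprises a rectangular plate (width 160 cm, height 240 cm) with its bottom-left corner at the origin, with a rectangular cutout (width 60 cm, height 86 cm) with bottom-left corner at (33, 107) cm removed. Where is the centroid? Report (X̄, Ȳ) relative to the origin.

plate: A = 160 × 240 = 38400.00, centroid at (80.00, 120.00).
hole: A = −(60 × 86) = -5160.00, centroid at (63.00, 150.00).
ΣA = 33240.00 cm²
ΣAX̄ = (38400.00)(80.00) + (-5160.00)(63.00) = 2746920.00 cm³
ΣAȲ = (38400.00)(120.00) + (-5160.00)(150.00) = 3834000.00 cm³
X̄ = 2746920.00 / 33240.00 = 82.64 cm
Ȳ = 3834000.00 / 33240.00 = 115.34 cm

X̄ = 82.64 cm, Ȳ = 115.34 cm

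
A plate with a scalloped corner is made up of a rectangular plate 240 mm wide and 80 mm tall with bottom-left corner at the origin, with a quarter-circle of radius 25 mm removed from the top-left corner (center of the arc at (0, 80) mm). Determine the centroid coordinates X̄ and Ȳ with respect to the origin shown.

X̄ = 122.87 mm, Ȳ = 39.23 mm

plate: A = 240 × 80 = 19200.00, centroid at (120.00, 40.00).
removed quarter-circle: A = −¼π·25² = -490.87, centroid at (10.61, 69.39).
ΣA = 18709.13 mm², ΣAX̄ = 2298791.67 mm³, ΣAȲ = 733938.43 mm³.
X̄ = 2298791.67/18709.13 = 122.87 mm; Ȳ = 733938.43/18709.13 = 39.23 mm.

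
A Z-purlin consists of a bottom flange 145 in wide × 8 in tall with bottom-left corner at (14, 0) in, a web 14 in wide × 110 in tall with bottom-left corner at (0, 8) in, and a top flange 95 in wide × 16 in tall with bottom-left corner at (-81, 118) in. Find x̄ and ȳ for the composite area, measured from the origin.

x̄ = 14.27 in, ȳ = 69.47 in

bottom flange: A = 145 × 8 = 1160.00, centroid at (86.50, 4.00).
web: A = 14 × 110 = 1540.00, centroid at (7.00, 63.00).
top flange: A = 95 × 16 = 1520.00, centroid at (-33.50, 126.00).
ΣA = 4220.00 in²
ΣAx̄ = (1160.00)(86.50) + (1540.00)(7.00) + (1520.00)(-33.50) = 60200.00 in³
ΣAȳ = (1160.00)(4.00) + (1540.00)(63.00) + (1520.00)(126.00) = 293180.00 in³
x̄ = 60200.00 / 4220.00 = 14.27 in
ȳ = 293180.00 / 4220.00 = 69.47 in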